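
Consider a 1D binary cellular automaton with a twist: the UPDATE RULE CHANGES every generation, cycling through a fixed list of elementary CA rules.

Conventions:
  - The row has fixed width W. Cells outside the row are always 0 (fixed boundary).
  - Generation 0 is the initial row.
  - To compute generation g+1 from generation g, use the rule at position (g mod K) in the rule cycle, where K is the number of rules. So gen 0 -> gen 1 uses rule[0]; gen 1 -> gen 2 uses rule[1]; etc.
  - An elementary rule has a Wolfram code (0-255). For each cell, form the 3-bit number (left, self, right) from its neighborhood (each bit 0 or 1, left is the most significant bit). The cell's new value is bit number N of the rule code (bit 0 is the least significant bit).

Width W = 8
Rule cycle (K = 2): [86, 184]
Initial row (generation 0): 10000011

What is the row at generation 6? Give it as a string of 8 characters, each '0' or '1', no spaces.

Answer: 01010010

Derivation:
Gen 0: 10000011
Gen 1 (rule 86): 11000101
Gen 2 (rule 184): 10100010
Gen 3 (rule 86): 10110111
Gen 4 (rule 184): 01101110
Gen 5 (rule 86): 10100011
Gen 6 (rule 184): 01010010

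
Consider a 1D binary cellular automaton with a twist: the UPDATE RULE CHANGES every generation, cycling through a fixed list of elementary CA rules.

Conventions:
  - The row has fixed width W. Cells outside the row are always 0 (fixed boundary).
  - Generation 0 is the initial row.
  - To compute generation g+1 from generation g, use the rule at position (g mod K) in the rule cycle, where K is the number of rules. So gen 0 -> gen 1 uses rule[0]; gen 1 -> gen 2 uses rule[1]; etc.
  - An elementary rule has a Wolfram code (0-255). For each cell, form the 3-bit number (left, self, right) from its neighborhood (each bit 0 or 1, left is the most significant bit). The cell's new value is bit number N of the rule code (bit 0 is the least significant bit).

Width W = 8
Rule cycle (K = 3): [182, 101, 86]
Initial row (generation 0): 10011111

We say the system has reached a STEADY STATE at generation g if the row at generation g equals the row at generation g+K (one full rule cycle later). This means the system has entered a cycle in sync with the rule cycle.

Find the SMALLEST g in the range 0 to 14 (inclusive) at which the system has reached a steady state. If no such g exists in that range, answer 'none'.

Answer: 1

Derivation:
Gen 0: 10011111
Gen 1 (rule 182): 11101110
Gen 2 (rule 101): 00110010
Gen 3 (rule 86): 01011111
Gen 4 (rule 182): 11101110
Gen 5 (rule 101): 00110010
Gen 6 (rule 86): 01011111
Gen 7 (rule 182): 11101110
Gen 8 (rule 101): 00110010
Gen 9 (rule 86): 01011111
Gen 10 (rule 182): 11101110
Gen 11 (rule 101): 00110010
Gen 12 (rule 86): 01011111
Gen 13 (rule 182): 11101110
Gen 14 (rule 101): 00110010
Gen 15 (rule 86): 01011111
Gen 16 (rule 182): 11101110
Gen 17 (rule 101): 00110010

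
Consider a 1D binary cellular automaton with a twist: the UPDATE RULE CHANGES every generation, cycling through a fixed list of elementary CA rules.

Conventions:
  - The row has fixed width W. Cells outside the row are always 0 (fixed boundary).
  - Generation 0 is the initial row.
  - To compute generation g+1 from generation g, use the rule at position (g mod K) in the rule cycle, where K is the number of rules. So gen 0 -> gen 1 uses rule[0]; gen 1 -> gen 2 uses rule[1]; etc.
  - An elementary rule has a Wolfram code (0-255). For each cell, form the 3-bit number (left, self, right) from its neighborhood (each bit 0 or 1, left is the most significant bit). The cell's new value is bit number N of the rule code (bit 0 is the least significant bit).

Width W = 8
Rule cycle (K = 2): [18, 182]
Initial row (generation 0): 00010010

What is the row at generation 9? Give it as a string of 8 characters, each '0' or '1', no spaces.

Gen 0: 00010010
Gen 1 (rule 18): 00101101
Gen 2 (rule 182): 01110011
Gen 3 (rule 18): 10001100
Gen 4 (rule 182): 11010010
Gen 5 (rule 18): 00001101
Gen 6 (rule 182): 00010011
Gen 7 (rule 18): 00101100
Gen 8 (rule 182): 01110010
Gen 9 (rule 18): 10001101

Answer: 10001101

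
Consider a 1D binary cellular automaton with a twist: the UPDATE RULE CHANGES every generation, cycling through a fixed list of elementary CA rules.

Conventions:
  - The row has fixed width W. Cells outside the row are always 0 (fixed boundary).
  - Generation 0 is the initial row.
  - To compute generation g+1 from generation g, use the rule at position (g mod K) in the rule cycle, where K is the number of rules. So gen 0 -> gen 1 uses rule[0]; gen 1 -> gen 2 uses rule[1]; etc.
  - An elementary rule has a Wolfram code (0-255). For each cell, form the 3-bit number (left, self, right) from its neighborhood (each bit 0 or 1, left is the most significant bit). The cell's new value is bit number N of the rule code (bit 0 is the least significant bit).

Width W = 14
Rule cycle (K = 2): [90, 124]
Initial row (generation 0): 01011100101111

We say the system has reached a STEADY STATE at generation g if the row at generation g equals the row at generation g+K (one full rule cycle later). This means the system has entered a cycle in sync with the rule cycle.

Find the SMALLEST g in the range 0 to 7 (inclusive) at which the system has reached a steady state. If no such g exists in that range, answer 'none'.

Gen 0: 01011100101111
Gen 1 (rule 90): 10010111001001
Gen 2 (rule 124): 11011101101101
Gen 3 (rule 90): 11010101101100
Gen 4 (rule 124): 11111111111110
Gen 5 (rule 90): 10000000000011
Gen 6 (rule 124): 11000000000011
Gen 7 (rule 90): 11100000000111
Gen 8 (rule 124): 10110000000101
Gen 9 (rule 90): 00111000001000

Answer: none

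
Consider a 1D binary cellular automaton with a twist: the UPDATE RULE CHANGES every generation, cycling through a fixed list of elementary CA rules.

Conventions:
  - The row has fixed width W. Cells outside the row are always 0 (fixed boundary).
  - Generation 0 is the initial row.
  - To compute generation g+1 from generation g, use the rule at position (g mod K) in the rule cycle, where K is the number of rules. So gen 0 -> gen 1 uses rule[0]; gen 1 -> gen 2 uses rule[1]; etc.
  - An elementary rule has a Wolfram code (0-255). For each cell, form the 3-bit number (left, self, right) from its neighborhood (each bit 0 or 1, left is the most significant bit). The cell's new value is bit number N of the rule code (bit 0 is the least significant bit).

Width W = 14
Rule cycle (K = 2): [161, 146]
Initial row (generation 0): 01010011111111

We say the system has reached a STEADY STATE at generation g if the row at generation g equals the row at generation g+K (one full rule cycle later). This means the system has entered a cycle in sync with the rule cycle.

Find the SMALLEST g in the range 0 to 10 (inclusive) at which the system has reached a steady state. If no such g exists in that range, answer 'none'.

Gen 0: 01010011111111
Gen 1 (rule 161): 00100001111110
Gen 2 (rule 146): 01010010111101
Gen 3 (rule 161): 00100001011010
Gen 4 (rule 146): 01010010000001
Gen 5 (rule 161): 00100000111100
Gen 6 (rule 146): 01010001011010
Gen 7 (rule 161): 00100100100100
Gen 8 (rule 146): 01011011011010
Gen 9 (rule 161): 00100100100100
Gen 10 (rule 146): 01011011011010
Gen 11 (rule 161): 00100100100100
Gen 12 (rule 146): 01011011011010

Answer: 7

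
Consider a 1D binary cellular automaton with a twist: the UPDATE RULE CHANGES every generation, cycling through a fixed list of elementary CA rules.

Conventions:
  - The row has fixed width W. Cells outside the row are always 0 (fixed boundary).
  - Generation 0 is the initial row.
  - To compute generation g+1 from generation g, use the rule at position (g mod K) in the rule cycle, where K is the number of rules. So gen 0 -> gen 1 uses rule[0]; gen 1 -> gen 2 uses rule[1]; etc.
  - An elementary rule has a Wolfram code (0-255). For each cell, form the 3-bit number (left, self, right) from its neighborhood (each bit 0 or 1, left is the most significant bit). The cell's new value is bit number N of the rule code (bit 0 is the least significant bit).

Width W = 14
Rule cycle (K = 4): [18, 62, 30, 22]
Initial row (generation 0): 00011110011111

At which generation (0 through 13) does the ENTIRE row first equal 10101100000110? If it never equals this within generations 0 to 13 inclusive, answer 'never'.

Answer: never

Derivation:
Gen 0: 00011110011111
Gen 1 (rule 18): 00100001100000
Gen 2 (rule 62): 01110011010000
Gen 3 (rule 30): 11001110011000
Gen 4 (rule 22): 00110001100100
Gen 5 (rule 18): 01001010011010
Gen 6 (rule 62): 11111111110111
Gen 7 (rule 30): 10000000000100
Gen 8 (rule 22): 11000000001110
Gen 9 (rule 18): 00100000010001
Gen 10 (rule 62): 01110000111011
Gen 11 (rule 30): 11001001100010
Gen 12 (rule 22): 00111110010111
Gen 13 (rule 18): 01000001100000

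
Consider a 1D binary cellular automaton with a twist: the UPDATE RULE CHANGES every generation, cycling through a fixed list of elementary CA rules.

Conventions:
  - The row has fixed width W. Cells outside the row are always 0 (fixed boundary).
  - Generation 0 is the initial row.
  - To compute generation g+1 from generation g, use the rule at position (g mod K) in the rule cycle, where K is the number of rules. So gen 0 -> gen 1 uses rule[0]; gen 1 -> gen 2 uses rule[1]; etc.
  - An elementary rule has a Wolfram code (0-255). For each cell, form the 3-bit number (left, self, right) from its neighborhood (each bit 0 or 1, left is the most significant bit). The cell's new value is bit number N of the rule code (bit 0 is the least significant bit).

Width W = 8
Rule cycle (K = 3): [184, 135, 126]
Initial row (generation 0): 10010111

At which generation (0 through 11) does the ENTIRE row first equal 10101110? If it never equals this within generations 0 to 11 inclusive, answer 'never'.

Gen 0: 10010111
Gen 1 (rule 184): 01001110
Gen 2 (rule 135): 11010100
Gen 3 (rule 126): 11111110
Gen 4 (rule 184): 11111101
Gen 5 (rule 135): 01111001
Gen 6 (rule 126): 11001111
Gen 7 (rule 184): 10101110
Gen 8 (rule 135): 10100100
Gen 9 (rule 126): 11111110
Gen 10 (rule 184): 11111101
Gen 11 (rule 135): 01111001

Answer: 7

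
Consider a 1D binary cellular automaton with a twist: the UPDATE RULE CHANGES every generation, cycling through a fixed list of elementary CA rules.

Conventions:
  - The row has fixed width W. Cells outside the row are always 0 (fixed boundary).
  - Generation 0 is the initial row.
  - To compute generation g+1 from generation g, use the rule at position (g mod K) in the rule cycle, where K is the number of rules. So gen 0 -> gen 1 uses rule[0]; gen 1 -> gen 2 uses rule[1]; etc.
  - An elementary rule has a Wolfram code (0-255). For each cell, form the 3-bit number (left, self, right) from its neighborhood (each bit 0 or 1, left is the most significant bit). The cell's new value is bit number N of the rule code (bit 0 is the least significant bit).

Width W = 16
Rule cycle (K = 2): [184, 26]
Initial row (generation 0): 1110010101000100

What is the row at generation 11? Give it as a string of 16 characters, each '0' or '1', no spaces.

Gen 0: 1110010101000100
Gen 1 (rule 184): 1101001010100010
Gen 2 (rule 26): 1000110000010101
Gen 3 (rule 184): 0100101000001010
Gen 4 (rule 26): 1011000100010001
Gen 5 (rule 184): 0110100010001000
Gen 6 (rule 26): 1100010101010100
Gen 7 (rule 184): 1010001010101010
Gen 8 (rule 26): 0001010000000001
Gen 9 (rule 184): 0000101000000000
Gen 10 (rule 26): 0001000100000000
Gen 11 (rule 184): 0000100010000000

Answer: 0000100010000000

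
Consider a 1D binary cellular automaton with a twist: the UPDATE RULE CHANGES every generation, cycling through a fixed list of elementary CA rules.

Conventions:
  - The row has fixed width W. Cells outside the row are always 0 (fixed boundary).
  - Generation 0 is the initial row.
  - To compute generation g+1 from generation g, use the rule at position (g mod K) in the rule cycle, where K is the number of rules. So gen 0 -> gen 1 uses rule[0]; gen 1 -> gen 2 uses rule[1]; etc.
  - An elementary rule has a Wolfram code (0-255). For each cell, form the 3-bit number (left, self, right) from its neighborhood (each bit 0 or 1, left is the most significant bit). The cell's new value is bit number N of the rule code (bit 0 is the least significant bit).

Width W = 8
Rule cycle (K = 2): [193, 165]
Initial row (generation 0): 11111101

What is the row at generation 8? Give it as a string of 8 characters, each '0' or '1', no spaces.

Gen 0: 11111101
Gen 1 (rule 193): 01111100
Gen 2 (rule 165): 00111001
Gen 3 (rule 193): 10011000
Gen 4 (rule 165): 10000011
Gen 5 (rule 193): 00111001
Gen 6 (rule 165): 10010001
Gen 7 (rule 193): 00000100
Gen 8 (rule 165): 11110101

Answer: 11110101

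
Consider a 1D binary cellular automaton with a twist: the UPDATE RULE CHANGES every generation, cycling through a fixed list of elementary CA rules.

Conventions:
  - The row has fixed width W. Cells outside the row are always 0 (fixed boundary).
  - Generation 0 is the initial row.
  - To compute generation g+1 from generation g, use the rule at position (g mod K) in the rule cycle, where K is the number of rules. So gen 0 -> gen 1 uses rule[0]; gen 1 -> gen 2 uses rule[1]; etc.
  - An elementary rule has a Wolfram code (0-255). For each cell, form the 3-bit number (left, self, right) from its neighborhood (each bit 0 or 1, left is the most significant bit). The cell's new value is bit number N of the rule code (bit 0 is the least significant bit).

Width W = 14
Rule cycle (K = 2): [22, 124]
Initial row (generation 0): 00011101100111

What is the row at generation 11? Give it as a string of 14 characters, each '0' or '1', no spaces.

Answer: 10010010010100

Derivation:
Gen 0: 00011101100111
Gen 1 (rule 22): 00100000011000
Gen 2 (rule 124): 00110000011100
Gen 3 (rule 22): 01001000100010
Gen 4 (rule 124): 01101100110011
Gen 5 (rule 22): 10000011001100
Gen 6 (rule 124): 11000011101110
Gen 7 (rule 22): 00100100000001
Gen 8 (rule 124): 00110110000001
Gen 9 (rule 22): 01000001000011
Gen 10 (rule 124): 01100001100011
Gen 11 (rule 22): 10010010010100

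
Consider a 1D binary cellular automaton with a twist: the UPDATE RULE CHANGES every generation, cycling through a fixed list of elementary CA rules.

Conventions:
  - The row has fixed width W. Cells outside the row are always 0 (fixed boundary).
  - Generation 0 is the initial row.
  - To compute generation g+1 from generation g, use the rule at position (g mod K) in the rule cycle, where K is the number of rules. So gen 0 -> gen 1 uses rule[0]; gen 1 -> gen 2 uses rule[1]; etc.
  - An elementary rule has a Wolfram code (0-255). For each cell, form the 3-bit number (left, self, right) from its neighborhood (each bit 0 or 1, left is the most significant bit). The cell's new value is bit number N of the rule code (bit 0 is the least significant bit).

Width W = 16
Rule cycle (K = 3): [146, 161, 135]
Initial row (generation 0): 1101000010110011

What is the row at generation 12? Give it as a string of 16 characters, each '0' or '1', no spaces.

Gen 0: 1101000010110011
Gen 1 (rule 146): 0000100100001100
Gen 2 (rule 161): 1110000001100001
Gen 3 (rule 135): 0100111110001111
Gen 4 (rule 146): 1011011101010110
Gen 5 (rule 161): 0100101010101000
Gen 6 (rule 135): 1101101010101011
Gen 7 (rule 146): 0000000000000000
Gen 8 (rule 161): 1111111111111111
Gen 9 (rule 135): 0111111111111110
Gen 10 (rule 146): 1011111111111101
Gen 11 (rule 161): 0101111111111010
Gen 12 (rule 135): 1100111111110010

Answer: 1100111111110010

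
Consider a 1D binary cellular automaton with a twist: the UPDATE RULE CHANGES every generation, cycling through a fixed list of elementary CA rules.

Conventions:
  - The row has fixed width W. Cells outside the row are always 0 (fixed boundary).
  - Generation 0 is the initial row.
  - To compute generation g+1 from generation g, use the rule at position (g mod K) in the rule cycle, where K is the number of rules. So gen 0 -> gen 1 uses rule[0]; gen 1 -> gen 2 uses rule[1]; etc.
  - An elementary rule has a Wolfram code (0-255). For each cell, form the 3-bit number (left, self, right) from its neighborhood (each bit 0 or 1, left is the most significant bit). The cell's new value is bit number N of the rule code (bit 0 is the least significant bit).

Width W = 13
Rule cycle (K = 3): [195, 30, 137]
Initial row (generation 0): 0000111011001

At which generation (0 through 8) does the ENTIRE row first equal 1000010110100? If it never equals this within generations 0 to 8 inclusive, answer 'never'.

Answer: never

Derivation:
Gen 0: 0000111011001
Gen 1 (rule 195): 1111011001010
Gen 2 (rule 30): 1000010111011
Gen 3 (rule 137): 0011000110010
Gen 4 (rule 195): 1101011010100
Gen 5 (rule 30): 1001010010110
Gen 6 (rule 137): 0000000000100
Gen 7 (rule 195): 1111111111001
Gen 8 (rule 30): 1000000000111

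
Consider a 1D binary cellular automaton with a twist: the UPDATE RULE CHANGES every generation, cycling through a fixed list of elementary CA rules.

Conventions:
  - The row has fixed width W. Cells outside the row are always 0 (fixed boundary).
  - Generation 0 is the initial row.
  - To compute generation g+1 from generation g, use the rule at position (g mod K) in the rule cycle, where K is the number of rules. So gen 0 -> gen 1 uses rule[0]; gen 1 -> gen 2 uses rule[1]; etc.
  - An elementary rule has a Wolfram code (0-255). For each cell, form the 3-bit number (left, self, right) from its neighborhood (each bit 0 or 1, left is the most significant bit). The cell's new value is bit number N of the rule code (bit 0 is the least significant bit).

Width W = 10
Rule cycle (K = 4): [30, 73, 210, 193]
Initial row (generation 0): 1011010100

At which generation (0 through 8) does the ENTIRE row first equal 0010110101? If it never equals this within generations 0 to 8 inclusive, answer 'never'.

Gen 0: 1011010100
Gen 1 (rule 30): 1010010110
Gen 2 (rule 73): 0000000110
Gen 3 (rule 210): 0000001011
Gen 4 (rule 193): 1111100001
Gen 5 (rule 30): 1000010011
Gen 6 (rule 73): 0011000011
Gen 7 (rule 210): 0101100101
Gen 8 (rule 193): 0000100000

Answer: never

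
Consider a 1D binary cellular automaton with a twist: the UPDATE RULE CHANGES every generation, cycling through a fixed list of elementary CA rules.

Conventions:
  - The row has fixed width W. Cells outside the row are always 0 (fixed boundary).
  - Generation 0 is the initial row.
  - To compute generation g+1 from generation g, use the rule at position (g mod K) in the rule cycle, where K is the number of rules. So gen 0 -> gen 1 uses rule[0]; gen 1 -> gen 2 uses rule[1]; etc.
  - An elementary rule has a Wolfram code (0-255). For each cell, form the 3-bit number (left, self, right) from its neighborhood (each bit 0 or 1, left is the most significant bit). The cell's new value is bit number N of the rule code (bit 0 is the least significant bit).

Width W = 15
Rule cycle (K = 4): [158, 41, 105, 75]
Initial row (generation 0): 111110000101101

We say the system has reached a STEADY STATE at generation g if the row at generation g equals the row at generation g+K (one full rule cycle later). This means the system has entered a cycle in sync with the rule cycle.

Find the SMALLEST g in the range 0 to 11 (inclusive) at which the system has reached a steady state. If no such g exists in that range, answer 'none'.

Gen 0: 111110000101101
Gen 1 (rule 158): 111101001101001
Gen 2 (rule 41): 100010001010000
Gen 3 (rule 105): 001000100100111
Gen 4 (rule 75): 110011001001101
Gen 5 (rule 158): 101110111111001
Gen 6 (rule 41): 011001100000000
Gen 7 (rule 105): 011001101111111
Gen 8 (rule 75): 111011101000001
Gen 9 (rule 158): 110011001100011
Gen 10 (rule 41): 100010001001010
Gen 11 (rule 105): 001000100000100
Gen 12 (rule 75): 110011001111001
Gen 13 (rule 158): 101110111110111
Gen 14 (rule 41): 011001100001100
Gen 15 (rule 105): 011001101101101

Answer: none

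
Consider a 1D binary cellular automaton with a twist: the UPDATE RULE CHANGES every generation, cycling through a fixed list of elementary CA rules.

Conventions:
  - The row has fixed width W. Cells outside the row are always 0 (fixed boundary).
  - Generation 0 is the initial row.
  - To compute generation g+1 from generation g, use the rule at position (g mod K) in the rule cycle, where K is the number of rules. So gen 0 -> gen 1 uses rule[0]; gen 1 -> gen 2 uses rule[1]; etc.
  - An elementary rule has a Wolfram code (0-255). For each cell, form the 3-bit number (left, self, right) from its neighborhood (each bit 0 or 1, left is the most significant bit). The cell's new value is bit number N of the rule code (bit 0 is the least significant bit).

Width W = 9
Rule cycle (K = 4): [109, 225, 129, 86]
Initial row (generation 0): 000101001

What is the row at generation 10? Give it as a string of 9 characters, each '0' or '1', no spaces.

Answer: 000001101

Derivation:
Gen 0: 000101001
Gen 1 (rule 109): 110111001
Gen 2 (rule 225): 011011000
Gen 3 (rule 129): 000000011
Gen 4 (rule 86): 000000101
Gen 5 (rule 109): 111110111
Gen 6 (rule 225): 011111011
Gen 7 (rule 129): 001110000
Gen 8 (rule 86): 010011000
Gen 9 (rule 109): 010011011
Gen 10 (rule 225): 000001101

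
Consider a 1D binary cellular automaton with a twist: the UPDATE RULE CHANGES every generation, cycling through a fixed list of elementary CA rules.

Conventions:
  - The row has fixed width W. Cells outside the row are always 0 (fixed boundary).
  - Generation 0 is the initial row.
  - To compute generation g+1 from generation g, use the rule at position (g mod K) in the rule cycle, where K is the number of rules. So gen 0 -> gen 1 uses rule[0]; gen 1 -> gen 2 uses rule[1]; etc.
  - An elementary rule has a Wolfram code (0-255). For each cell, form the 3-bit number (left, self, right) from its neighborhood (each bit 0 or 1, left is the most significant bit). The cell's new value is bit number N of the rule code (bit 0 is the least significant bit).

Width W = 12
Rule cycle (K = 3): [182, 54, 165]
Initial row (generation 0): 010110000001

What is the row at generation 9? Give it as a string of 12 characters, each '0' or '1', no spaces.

Gen 0: 010110000001
Gen 1 (rule 182): 111001000011
Gen 2 (rule 54): 000111100100
Gen 3 (rule 165): 110011000101
Gen 4 (rule 182): 001100101111
Gen 5 (rule 54): 010011110000
Gen 6 (rule 165): 010001100111
Gen 7 (rule 182): 111010011010
Gen 8 (rule 54): 000111100111
Gen 9 (rule 165): 110011000010

Answer: 110011000010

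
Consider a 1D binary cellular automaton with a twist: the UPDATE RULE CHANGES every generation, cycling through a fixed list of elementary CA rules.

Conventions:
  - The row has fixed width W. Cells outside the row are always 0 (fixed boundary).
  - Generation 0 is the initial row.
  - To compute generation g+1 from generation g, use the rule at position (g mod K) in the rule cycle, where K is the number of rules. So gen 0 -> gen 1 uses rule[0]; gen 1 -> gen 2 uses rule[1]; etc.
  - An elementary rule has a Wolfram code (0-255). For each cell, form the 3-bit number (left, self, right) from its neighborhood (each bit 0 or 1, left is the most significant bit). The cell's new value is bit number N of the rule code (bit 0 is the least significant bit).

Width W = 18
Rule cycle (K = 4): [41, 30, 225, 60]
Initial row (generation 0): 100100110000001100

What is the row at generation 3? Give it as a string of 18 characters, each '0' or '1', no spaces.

Gen 0: 100100110000001100
Gen 1 (rule 41): 000000100111101001
Gen 2 (rule 30): 000001111100001111
Gen 3 (rule 225): 111100111101100111

Answer: 111100111101100111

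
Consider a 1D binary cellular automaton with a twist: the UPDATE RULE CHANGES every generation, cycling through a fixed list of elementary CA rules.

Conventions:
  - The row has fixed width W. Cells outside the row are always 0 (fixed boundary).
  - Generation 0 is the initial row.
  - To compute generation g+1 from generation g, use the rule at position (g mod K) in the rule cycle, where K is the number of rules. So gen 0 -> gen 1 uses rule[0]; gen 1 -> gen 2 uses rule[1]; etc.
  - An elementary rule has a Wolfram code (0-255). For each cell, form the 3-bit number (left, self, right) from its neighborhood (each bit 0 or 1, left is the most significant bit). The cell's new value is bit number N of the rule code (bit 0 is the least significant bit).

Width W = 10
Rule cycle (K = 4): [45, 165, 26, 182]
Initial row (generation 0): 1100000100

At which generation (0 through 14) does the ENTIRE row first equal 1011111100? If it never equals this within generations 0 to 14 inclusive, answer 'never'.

Answer: 13

Derivation:
Gen 0: 1100000100
Gen 1 (rule 45): 1001110101
Gen 2 (rule 165): 1000101111
Gen 3 (rule 26): 0101001000
Gen 4 (rule 182): 1111111100
Gen 5 (rule 45): 1000000001
Gen 6 (rule 165): 1011111101
Gen 7 (rule 26): 0010000000
Gen 8 (rule 182): 0111000000
Gen 9 (rule 45): 0100011111
Gen 10 (rule 165): 0101001110
Gen 11 (rule 26): 1000111001
Gen 12 (rule 182): 1101010111
Gen 13 (rule 45): 1011111100
Gen 14 (rule 165): 1101111001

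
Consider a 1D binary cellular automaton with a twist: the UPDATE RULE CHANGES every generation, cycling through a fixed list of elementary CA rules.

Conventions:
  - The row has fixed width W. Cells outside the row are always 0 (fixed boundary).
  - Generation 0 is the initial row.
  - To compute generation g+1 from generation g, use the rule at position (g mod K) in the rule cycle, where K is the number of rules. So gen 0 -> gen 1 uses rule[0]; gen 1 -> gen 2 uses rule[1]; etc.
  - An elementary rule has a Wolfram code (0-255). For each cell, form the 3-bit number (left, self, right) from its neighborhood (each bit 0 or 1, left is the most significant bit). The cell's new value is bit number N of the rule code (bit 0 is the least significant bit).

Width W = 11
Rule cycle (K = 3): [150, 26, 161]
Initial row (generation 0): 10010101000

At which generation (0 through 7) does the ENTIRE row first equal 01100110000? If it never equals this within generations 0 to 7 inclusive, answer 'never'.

Answer: never

Derivation:
Gen 0: 10010101000
Gen 1 (rule 150): 11110101100
Gen 2 (rule 26): 10000001010
Gen 3 (rule 161): 00111100100
Gen 4 (rule 150): 01011011110
Gen 5 (rule 26): 10010010001
Gen 6 (rule 161): 00000000100
Gen 7 (rule 150): 00000001110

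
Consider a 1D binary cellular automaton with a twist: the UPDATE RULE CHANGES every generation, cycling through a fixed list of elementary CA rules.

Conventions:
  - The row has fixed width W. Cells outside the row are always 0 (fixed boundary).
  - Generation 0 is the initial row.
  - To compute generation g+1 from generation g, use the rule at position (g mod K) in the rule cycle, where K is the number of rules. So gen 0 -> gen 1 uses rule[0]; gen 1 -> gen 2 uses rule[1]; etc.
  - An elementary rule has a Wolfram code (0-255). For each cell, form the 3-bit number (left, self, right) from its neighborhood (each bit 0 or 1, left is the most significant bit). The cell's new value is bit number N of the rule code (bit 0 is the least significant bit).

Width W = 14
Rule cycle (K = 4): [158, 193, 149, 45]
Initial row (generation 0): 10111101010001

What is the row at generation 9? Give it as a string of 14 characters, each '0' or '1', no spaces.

Gen 0: 10111101010001
Gen 1 (rule 158): 10111001011011
Gen 2 (rule 193): 00011000001001
Gen 3 (rule 149): 11000111101101
Gen 4 (rule 45): 10010100011011
Gen 5 (rule 158): 11110110110010
Gen 6 (rule 193): 01110010010000
Gen 7 (rule 149): 00101011011111
Gen 8 (rule 45): 10111110110000
Gen 9 (rule 158): 10111100101000

Answer: 10111100101000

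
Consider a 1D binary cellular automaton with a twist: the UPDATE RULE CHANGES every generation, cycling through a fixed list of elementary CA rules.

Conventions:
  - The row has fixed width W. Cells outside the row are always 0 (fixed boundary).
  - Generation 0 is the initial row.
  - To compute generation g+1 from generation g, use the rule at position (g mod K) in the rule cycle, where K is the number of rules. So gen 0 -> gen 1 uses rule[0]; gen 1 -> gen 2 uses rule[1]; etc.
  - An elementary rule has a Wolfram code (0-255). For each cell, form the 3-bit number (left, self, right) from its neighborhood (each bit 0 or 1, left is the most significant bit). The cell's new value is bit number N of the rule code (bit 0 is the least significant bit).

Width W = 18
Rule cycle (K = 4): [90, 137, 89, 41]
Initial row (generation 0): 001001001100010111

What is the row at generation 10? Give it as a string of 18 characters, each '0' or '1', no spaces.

Answer: 000111111000111100

Derivation:
Gen 0: 001001001100010111
Gen 1 (rule 90): 010110111110100101
Gen 2 (rule 137): 000100111100000000
Gen 3 (rule 89): 110010100111111111
Gen 4 (rule 41): 100001000100000000
Gen 5 (rule 90): 010010101010000000
Gen 6 (rule 137): 000000000000111111
Gen 7 (rule 89): 111111111110100001
Gen 8 (rule 41): 100000000001001100
Gen 9 (rule 90): 010000000010111110
Gen 10 (rule 137): 000111111000111100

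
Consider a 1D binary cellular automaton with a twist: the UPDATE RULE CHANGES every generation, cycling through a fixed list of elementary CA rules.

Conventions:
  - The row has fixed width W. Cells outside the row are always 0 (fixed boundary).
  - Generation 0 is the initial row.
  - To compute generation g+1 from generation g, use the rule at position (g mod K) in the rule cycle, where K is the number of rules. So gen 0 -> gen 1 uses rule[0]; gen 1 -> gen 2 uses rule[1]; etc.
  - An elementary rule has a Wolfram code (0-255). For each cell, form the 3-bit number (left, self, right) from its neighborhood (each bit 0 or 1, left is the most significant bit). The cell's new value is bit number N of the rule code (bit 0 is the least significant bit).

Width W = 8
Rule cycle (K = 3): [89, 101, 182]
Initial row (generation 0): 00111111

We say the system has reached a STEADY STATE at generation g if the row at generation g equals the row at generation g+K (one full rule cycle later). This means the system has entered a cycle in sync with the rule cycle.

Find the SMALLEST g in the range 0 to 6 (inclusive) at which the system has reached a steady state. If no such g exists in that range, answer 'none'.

Answer: 2

Derivation:
Gen 0: 00111111
Gen 1 (rule 89): 10100001
Gen 2 (rule 101): 11101101
Gen 3 (rule 182): 01010011
Gen 4 (rule 89): 00001011
Gen 5 (rule 101): 11101101
Gen 6 (rule 182): 01010011
Gen 7 (rule 89): 00001011
Gen 8 (rule 101): 11101101
Gen 9 (rule 182): 01010011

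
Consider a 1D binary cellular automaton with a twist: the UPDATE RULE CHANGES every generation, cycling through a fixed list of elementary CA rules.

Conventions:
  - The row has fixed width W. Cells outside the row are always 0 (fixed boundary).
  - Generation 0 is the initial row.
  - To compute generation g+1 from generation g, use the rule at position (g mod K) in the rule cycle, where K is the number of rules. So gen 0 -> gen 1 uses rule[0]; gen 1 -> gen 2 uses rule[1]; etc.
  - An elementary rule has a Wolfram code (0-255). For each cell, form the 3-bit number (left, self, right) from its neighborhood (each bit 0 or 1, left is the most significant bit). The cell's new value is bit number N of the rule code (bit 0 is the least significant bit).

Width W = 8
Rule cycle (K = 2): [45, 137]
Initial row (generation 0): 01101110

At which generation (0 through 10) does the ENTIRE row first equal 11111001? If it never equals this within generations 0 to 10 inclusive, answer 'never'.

Gen 0: 01101110
Gen 1 (rule 45): 01011000
Gen 2 (rule 137): 00010011
Gen 3 (rule 45): 11010010
Gen 4 (rule 137): 10000000
Gen 5 (rule 45): 10111111
Gen 6 (rule 137): 00111110
Gen 7 (rule 45): 10100000
Gen 8 (rule 137): 00001111
Gen 9 (rule 45): 11101000
Gen 10 (rule 137): 11000011

Answer: never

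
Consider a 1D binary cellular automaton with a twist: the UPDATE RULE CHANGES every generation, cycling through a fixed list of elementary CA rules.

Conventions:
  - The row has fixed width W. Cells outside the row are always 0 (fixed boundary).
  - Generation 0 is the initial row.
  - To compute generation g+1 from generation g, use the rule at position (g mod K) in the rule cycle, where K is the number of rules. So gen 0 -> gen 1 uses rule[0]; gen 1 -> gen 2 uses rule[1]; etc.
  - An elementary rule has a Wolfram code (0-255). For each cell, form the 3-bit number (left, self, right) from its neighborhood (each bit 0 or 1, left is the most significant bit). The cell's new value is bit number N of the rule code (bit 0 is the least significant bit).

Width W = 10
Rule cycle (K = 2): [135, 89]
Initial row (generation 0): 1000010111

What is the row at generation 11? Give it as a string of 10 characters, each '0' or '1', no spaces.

Answer: 1110101010

Derivation:
Gen 0: 1000010111
Gen 1 (rule 135): 1011110010
Gen 2 (rule 89): 0010011001
Gen 3 (rule 135): 1110100011
Gen 4 (rule 89): 1010011011
Gen 5 (rule 135): 1010100000
Gen 6 (rule 89): 0000011111
Gen 7 (rule 135): 1111101110
Gen 8 (rule 89): 1000101011
Gen 9 (rule 135): 1011101000
Gen 10 (rule 89): 0010100111
Gen 11 (rule 135): 1110101010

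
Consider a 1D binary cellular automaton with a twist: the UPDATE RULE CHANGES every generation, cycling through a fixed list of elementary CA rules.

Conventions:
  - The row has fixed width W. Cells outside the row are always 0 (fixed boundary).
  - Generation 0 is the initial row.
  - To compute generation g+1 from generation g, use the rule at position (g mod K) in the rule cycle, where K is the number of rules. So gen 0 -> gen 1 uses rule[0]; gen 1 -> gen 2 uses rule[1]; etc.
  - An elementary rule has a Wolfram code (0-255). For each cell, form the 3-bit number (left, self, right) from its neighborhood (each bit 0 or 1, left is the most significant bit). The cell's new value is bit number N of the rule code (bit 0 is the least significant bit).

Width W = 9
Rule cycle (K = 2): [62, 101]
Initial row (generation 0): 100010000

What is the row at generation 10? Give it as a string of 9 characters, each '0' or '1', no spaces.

Gen 0: 100010000
Gen 1 (rule 62): 110111000
Gen 2 (rule 101): 011001011
Gen 3 (rule 62): 110111110
Gen 4 (rule 101): 011000010
Gen 5 (rule 62): 110100111
Gen 6 (rule 101): 011100001
Gen 7 (rule 62): 110010011
Gen 8 (rule 101): 010010001
Gen 9 (rule 62): 111111011
Gen 10 (rule 101): 000001101

Answer: 000001101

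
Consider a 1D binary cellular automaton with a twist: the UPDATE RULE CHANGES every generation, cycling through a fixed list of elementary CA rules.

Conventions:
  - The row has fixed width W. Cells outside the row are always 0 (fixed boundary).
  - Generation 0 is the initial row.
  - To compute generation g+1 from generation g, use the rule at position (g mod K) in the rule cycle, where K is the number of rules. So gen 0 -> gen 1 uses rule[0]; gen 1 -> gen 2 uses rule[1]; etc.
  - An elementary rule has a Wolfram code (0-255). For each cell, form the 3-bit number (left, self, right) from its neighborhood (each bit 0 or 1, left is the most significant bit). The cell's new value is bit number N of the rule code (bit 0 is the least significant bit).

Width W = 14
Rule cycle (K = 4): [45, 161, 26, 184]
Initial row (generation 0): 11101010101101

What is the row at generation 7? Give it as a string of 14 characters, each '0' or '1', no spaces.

Gen 0: 11101010101101
Gen 1 (rule 45): 10011111111011
Gen 2 (rule 161): 00001111110100
Gen 3 (rule 26): 00011000000010
Gen 4 (rule 184): 00010100000001
Gen 5 (rule 45): 11011101111101
Gen 6 (rule 161): 00101010111010
Gen 7 (rule 26): 01000000100001

Answer: 01000000100001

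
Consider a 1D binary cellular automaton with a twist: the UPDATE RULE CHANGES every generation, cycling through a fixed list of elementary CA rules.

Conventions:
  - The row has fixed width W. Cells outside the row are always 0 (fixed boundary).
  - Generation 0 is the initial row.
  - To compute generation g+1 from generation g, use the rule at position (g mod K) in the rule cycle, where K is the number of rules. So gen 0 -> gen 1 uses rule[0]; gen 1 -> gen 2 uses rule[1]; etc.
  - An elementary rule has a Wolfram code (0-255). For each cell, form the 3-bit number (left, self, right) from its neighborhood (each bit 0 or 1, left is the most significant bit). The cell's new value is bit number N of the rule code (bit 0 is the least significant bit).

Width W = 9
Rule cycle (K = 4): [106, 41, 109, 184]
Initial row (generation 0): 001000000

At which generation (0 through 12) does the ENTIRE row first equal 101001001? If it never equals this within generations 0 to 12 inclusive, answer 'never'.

Answer: 7

Derivation:
Gen 0: 001000000
Gen 1 (rule 106): 010000000
Gen 2 (rule 41): 000111111
Gen 3 (rule 109): 110100001
Gen 4 (rule 184): 101010000
Gen 5 (rule 106): 010100000
Gen 6 (rule 41): 001001111
Gen 7 (rule 109): 101001001
Gen 8 (rule 184): 010100100
Gen 9 (rule 106): 101001000
Gen 10 (rule 41): 010000011
Gen 11 (rule 109): 010111011
Gen 12 (rule 184): 001110110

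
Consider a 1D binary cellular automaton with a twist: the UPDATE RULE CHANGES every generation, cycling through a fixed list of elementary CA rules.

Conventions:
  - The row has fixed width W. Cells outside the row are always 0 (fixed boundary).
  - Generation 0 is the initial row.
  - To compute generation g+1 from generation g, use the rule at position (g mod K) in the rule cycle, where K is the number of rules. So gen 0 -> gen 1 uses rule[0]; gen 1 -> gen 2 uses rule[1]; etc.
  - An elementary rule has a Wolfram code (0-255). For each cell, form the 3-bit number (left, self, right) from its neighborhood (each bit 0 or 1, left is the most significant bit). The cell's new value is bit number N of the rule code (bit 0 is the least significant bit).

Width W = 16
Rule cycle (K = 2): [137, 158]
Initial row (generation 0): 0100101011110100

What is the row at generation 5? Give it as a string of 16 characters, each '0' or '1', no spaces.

Gen 0: 0100101011110100
Gen 1 (rule 137): 0000000011100001
Gen 2 (rule 158): 0000000111010011
Gen 3 (rule 137): 1111110110000010
Gen 4 (rule 158): 1111100101000111
Gen 5 (rule 137): 1111000000010110

Answer: 1111000000010110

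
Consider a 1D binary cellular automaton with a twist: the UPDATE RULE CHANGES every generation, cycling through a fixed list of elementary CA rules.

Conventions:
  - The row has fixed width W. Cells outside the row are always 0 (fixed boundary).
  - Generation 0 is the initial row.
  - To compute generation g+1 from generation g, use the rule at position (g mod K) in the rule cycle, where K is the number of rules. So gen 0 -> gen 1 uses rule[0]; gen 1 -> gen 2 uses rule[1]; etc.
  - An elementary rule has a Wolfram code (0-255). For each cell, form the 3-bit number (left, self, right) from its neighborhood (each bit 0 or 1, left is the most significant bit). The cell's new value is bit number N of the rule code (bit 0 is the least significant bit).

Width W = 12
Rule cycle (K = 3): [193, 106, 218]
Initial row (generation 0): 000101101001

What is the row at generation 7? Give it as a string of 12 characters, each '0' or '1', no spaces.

Answer: 011100011110

Derivation:
Gen 0: 000101101001
Gen 1 (rule 193): 110000100000
Gen 2 (rule 106): 110001000000
Gen 3 (rule 218): 111010100000
Gen 4 (rule 193): 011000001111
Gen 5 (rule 106): 111000011001
Gen 6 (rule 218): 111100111110
Gen 7 (rule 193): 011100011110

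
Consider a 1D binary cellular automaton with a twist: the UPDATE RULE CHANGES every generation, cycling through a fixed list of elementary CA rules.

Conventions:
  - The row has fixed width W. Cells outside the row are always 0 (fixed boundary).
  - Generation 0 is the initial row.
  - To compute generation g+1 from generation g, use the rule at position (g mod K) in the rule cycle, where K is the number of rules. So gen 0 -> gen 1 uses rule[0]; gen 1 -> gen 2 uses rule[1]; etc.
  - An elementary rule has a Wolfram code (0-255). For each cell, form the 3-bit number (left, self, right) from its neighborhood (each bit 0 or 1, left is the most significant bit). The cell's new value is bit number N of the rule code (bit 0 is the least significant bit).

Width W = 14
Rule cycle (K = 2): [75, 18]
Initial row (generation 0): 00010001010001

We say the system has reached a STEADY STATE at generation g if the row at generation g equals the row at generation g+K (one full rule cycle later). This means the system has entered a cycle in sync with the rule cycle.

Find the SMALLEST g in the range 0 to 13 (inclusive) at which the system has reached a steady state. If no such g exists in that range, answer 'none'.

Gen 0: 00010001010001
Gen 1 (rule 75): 11100110000110
Gen 2 (rule 18): 00011001001001
Gen 3 (rule 75): 11111010010010
Gen 4 (rule 18): 00000001101101
Gen 5 (rule 75): 11111111101100
Gen 6 (rule 18): 00000000000010
Gen 7 (rule 75): 11111111111100
Gen 8 (rule 18): 00000000000010
Gen 9 (rule 75): 11111111111100
Gen 10 (rule 18): 00000000000010
Gen 11 (rule 75): 11111111111100
Gen 12 (rule 18): 00000000000010
Gen 13 (rule 75): 11111111111100
Gen 14 (rule 18): 00000000000010
Gen 15 (rule 75): 11111111111100

Answer: 6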